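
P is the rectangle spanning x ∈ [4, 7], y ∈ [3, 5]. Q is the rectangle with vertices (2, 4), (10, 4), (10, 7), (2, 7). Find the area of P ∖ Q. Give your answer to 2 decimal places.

|P∩Q|: x∈[4,7], y∈[4,5] → 3·1 = 3.
|P| = 6.
|P ∖ Q| = |P| − |P∩Q| = 6 − 3 = 3.00.

3.00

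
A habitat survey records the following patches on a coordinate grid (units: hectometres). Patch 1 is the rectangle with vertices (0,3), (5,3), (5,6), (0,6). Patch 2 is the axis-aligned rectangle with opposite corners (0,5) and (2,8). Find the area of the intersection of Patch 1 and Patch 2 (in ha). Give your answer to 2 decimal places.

|Patch 1∩Patch 2|: x∈[0,2], y∈[5,6] → 2·1 = 2.

2.00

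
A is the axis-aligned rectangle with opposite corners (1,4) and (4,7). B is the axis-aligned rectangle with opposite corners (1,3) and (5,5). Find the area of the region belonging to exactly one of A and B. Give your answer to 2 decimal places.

|A∩B|: x∈[1,4], y∈[4,5] → 3·1 = 3.
|A △ B| = |A| + |B| − 2·|A∩B| = 9 + 8 − 6 = 11.00.

11.00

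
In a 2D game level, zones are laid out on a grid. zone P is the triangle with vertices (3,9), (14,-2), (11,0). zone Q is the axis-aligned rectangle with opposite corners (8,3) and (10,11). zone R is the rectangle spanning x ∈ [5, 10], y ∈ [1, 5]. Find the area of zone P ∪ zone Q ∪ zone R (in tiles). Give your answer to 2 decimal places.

By inclusion–exclusion:
Individual areas: |zone P| = 5.5, |zone Q| = 16, |zone R| = 20.
|zone P∩zone Q| = 0.4375.
|zone P∩zone R| = 2.1736.
|zone Q∩zone R|: x∈[8,10], y∈[3,5] → 2·2 = 4.
|zone P∩zone Q∩zone R| = 0.4375.
|zone P ∪ zone Q ∪ zone R| = 41.5 − 6.6111 + 0.4375 = 35.33.

35.33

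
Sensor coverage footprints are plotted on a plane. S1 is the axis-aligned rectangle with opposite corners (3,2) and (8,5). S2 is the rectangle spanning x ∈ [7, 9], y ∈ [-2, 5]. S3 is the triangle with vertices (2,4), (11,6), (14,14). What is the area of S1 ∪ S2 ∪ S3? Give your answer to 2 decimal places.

57.66

By inclusion–exclusion:
Individual areas: |S1| = 15, |S2| = 14, |S3| = 33.
|S1∩S2|: x∈[7,8], y∈[2,5] → 1·3 = 3.
|S1∩S3| = 1.3444.
|S2∩S3| = 0.
|S1∩S2∩S3| = 0.
|S1 ∪ S2 ∪ S3| = 62 − 4.3444 + 0 = 57.66.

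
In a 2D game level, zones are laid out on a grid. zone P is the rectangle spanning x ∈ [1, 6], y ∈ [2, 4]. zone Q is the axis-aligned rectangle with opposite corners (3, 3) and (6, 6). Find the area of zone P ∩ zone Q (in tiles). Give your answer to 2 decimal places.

3.00

|zone P∩zone Q|: x∈[3,6], y∈[3,4] → 3·1 = 3.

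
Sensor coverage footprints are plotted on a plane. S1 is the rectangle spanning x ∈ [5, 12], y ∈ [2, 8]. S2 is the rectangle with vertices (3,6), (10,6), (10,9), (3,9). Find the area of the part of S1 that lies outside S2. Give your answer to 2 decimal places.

|S1∩S2|: x∈[5,10], y∈[6,8] → 5·2 = 10.
|S1| = 42.
|S1 ∖ S2| = |S1| − |S1∩S2| = 42 − 10 = 32.00.

32.00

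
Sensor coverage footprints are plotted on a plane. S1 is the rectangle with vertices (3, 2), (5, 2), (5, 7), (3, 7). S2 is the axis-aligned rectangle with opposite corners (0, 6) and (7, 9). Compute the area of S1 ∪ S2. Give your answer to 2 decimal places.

By inclusion–exclusion:
Individual areas: |S1| = 10, |S2| = 21.
|S1∩S2|: x∈[3,5], y∈[6,7] → 2·1 = 2.
|S1 ∪ S2| = 31 − 2 = 29.00.

29.00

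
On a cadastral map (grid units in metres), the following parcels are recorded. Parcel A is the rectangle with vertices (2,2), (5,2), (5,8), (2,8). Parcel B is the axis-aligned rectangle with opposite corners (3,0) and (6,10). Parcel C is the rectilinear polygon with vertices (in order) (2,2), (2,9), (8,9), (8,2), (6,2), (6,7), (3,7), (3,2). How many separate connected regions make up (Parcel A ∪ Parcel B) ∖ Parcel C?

2

(Parcel A ∪ Parcel B) ∖ Parcel C splits into 2 disjoint pieces (area 3, area 21).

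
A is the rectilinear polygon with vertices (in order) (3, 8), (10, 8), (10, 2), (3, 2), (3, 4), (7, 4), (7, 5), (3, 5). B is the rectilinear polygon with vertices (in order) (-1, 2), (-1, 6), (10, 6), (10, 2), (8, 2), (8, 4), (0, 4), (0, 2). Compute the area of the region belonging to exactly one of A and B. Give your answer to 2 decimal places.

38.00

|A| = 38, |B| = 28, |A∩B| = 14.
|A △ B| = |A| + |B| − 2·|A∩B| = 38 + 28 − 28 = 38.00.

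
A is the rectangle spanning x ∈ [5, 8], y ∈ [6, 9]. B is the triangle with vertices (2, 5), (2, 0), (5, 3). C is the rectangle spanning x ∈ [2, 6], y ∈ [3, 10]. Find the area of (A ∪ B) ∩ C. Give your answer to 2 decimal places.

|A ∪ B| = 16.5.
|(A ∪ B) ∩ C| = 6.00.

6.00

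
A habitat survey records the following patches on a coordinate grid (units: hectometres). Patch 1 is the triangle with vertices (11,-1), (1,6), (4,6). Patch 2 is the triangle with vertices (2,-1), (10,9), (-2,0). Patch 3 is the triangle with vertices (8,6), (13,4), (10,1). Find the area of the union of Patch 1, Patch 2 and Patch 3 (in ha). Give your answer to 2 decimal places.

By inclusion–exclusion:
Individual areas: |Patch 1| = 10.5, |Patch 2| = 24, |Patch 3| = 10.5.
|Patch 1∩Patch 2| = 2.5044.
|Patch 1∩Patch 3| = 0.
|Patch 2∩Patch 3| = 0.
|Patch 1∩Patch 2∩Patch 3| = 0.
|Patch 1 ∪ Patch 2 ∪ Patch 3| = 45 − 2.5044 + 0 = 42.50.

42.50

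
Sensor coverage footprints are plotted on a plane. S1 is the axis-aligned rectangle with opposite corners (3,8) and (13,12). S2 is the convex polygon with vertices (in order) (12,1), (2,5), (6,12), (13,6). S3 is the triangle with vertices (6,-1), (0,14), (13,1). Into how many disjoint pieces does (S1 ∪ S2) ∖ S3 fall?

(S1 ∪ S2) ∖ S3 splits into 2 disjoint pieces (area 55.5833, area 1.9272).

2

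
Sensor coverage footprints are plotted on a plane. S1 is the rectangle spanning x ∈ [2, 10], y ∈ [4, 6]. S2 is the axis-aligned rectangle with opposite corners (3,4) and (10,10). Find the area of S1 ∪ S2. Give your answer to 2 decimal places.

By inclusion–exclusion:
Individual areas: |S1| = 16, |S2| = 42.
|S1∩S2|: x∈[3,10], y∈[4,6] → 7·2 = 14.
|S1 ∪ S2| = 58 − 14 = 44.00.

44.00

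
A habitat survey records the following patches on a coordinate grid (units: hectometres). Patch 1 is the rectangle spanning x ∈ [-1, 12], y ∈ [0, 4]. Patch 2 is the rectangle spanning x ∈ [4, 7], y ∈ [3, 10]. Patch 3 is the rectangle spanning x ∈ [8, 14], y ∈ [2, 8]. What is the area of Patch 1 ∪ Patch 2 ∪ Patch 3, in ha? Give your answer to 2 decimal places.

By inclusion–exclusion:
Individual areas: |Patch 1| = 52, |Patch 2| = 21, |Patch 3| = 36.
|Patch 1∩Patch 2|: x∈[4,7], y∈[3,4] → 3·1 = 3.
|Patch 1∩Patch 3|: x∈[8,12], y∈[2,4] → 4·2 = 8.
|Patch 2∩Patch 3| = 0 (no overlap).
|Patch 1∩Patch 2∩Patch 3| = 0.
|Patch 1 ∪ Patch 2 ∪ Patch 3| = 109 − 11 + 0 = 98.00.

98.00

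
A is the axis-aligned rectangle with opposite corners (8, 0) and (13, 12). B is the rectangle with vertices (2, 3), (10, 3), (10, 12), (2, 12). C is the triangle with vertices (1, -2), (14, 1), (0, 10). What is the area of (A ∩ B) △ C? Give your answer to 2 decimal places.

92.64

|A ∩ B| = 18.
|(A ∩ B) ∩ C| = 2.4286.
|(A ∩ B) △ C| = 18 + 79.5 − 4.8571 = 92.64.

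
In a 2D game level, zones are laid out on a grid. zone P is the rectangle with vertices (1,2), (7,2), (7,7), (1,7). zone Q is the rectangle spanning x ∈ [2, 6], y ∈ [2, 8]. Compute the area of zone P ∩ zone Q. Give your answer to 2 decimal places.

|zone P∩zone Q|: x∈[2,6], y∈[2,7] → 4·5 = 20.

20.00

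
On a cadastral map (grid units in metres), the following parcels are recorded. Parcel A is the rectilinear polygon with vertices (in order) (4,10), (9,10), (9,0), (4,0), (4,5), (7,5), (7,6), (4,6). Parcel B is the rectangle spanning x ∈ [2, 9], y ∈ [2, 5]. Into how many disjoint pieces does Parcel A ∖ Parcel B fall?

Parcel A ∖ Parcel B splits into 2 disjoint pieces (area 22, area 10).

2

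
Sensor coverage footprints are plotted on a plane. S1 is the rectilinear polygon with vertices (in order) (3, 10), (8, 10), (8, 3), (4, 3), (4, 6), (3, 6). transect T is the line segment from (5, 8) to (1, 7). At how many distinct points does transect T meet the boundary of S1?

The segment meets the boundary at (3,7.5).

1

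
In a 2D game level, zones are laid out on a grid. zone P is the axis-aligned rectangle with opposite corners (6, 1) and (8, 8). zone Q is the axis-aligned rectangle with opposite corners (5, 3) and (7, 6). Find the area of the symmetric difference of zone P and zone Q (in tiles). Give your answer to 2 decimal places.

|zone P∩zone Q|: x∈[6,7], y∈[3,6] → 1·3 = 3.
|zone P △ zone Q| = |zone P| + |zone Q| − 2·|zone P∩zone Q| = 14 + 6 − 6 = 14.00.

14.00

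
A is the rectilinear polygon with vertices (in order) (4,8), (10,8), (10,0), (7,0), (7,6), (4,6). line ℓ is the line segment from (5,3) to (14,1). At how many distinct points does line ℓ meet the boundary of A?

The segment meets the boundary at (10,1.889), (7,2.556).

2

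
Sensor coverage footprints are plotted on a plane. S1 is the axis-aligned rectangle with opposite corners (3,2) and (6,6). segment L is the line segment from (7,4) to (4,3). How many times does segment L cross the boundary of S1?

The segment meets the boundary at (6,3.667).

1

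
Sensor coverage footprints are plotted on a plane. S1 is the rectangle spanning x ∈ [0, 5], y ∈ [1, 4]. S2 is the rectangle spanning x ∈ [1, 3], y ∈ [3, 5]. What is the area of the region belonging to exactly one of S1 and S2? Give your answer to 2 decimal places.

15.00

|S1∩S2|: x∈[1,3], y∈[3,4] → 2·1 = 2.
|S1 △ S2| = |S1| + |S2| − 2·|S1∩S2| = 15 + 4 − 4 = 15.00.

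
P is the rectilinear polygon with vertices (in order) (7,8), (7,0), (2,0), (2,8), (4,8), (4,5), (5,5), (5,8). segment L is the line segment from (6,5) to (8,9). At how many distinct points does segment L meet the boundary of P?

1

The segment meets the boundary at (7,7).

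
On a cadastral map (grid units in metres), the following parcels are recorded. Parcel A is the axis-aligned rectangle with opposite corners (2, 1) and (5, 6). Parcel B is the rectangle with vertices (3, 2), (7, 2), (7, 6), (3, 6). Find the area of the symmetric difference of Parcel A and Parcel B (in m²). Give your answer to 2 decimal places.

|Parcel A∩Parcel B|: x∈[3,5], y∈[2,6] → 2·4 = 8.
|Parcel A △ Parcel B| = |Parcel A| + |Parcel B| − 2·|Parcel A∩Parcel B| = 15 + 16 − 16 = 15.00.

15.00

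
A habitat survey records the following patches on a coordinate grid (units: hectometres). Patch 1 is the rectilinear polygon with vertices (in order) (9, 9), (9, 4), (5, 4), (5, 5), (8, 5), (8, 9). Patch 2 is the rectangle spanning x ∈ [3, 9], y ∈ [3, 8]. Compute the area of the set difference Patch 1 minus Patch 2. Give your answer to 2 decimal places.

1.00

|Patch 1| = 8, |Patch 1∩Patch 2| = 7.
|Patch 1 ∖ Patch 2| = |Patch 1| − |Patch 1∩Patch 2| = 8 − 7 = 1.00.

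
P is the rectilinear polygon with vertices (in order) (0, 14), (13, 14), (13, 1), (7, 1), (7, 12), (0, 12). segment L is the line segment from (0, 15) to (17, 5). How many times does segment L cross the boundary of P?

4

The segment meets the boundary at (7,10.882), (5.1,12), (13,7.353), (1.7,14).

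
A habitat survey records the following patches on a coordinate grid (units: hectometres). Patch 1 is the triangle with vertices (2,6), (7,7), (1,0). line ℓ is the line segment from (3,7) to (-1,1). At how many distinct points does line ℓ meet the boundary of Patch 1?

2

The segment meets the boundary at (1.889,5.333), (2.385,6.077).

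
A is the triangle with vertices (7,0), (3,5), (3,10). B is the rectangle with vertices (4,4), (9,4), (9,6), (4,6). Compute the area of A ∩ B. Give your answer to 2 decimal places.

The intersection is the polygon with vertices (5.4,4), (4,4), (4,6), (4.6,6).
By the shoelace formula its area is 2.00.

2.00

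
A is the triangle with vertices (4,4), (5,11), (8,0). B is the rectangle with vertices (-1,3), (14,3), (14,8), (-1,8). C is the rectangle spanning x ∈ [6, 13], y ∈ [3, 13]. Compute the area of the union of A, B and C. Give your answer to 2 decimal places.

115.14

By inclusion–exclusion:
Individual areas: |A| = 16, |B| = 75, |C| = 70.
|A∩B| = 10.8571.
|A∩C| = 2.5606.
|B∩C|: x∈[6,13], y∈[3,8] → 7·5 = 35.
|A∩B∩C| = 2.5606.
|A ∪ B ∪ C| = 161 − 48.4177 + 2.5606 = 115.14.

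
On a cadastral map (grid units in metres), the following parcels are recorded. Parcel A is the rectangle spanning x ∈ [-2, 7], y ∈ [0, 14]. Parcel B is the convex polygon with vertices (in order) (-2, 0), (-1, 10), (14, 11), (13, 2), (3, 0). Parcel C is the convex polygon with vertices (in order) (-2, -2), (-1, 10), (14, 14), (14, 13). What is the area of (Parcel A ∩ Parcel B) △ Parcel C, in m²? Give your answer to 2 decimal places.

53.14

|Parcel A ∩ Parcel B| = 85.5333.
|(Parcel A ∩ Parcel B) ∩ Parcel C| = 64.1979.
|(Parcel A ∩ Parcel B) △ Parcel C| = 85.5333 + 96 − 128.3958 = 53.14.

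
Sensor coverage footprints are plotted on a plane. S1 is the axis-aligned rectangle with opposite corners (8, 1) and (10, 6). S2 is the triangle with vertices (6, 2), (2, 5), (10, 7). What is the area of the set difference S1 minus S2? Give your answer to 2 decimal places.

9.10

|S1| = 10, |S1∩S2| = 0.9.
|S1 ∖ S2| = |S1| − |S1∩S2| = 10 − 0.9 = 9.10.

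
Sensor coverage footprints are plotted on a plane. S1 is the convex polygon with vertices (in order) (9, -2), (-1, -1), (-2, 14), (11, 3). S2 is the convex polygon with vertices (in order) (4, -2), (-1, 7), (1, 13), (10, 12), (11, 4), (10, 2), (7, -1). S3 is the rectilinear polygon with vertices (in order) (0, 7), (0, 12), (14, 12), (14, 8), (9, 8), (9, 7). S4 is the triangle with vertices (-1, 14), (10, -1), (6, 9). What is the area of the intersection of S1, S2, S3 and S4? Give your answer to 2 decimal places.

The intersection is the polygon with vertices (6.273,7), (4.133,7), (0.635,11.77).
By the shoelace formula its area is 5.10.

5.10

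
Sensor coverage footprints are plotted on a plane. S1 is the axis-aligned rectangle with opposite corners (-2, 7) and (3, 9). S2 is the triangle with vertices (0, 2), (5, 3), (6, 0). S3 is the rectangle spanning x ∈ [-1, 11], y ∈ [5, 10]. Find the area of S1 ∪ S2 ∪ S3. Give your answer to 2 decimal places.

70.00

By inclusion–exclusion:
Individual areas: |S1| = 10, |S2| = 8, |S3| = 60.
|S1∩S2| = 0.
|S1∩S3|: x∈[-1,3], y∈[7,9] → 4·2 = 8.
|S2∩S3| = 0.
|S1∩S2∩S3| = 0.
|S1 ∪ S2 ∪ S3| = 78 − 8 + 0 = 70.00.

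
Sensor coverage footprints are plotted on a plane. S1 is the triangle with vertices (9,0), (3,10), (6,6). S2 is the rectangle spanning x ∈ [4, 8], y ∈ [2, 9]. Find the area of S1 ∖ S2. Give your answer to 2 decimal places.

0.37

|S1| = 3, |S1∩S2| = 2.6333.
|S1 ∖ S2| = |S1| − |S1∩S2| = 3 − 2.6333 = 0.37.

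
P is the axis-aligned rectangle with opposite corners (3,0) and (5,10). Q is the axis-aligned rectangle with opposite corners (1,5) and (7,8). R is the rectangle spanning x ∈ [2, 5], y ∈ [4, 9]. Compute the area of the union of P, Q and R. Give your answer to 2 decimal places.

34.00

By inclusion–exclusion:
Individual areas: |P| = 20, |Q| = 18, |R| = 15.
|P∩Q|: x∈[3,5], y∈[5,8] → 2·3 = 6.
|P∩R|: x∈[3,5], y∈[4,9] → 2·5 = 10.
|Q∩R|: x∈[2,5], y∈[5,8] → 3·3 = 9.
|P∩Q∩R| = 6.
|P ∪ Q ∪ R| = 53 − 25 + 6 = 34.00.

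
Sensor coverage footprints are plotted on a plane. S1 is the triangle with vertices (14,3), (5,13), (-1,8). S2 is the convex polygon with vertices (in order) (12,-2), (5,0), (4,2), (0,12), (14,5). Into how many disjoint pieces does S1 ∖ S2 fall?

S1 ∖ S2 splits into 3 disjoint pieces (area 0.088, area 14.6165, area 3.4125).

3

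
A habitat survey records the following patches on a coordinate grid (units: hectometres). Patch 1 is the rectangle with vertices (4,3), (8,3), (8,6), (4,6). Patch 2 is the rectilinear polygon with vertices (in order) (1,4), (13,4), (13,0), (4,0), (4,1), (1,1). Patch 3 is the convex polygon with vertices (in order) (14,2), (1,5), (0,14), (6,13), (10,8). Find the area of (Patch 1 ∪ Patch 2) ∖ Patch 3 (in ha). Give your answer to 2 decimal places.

38.51

|Patch 1 ∪ Patch 2| = 53.
|(Patch 1 ∪ Patch 2) ∩ Patch 3| = 14.4936.
|(Patch 1 ∪ Patch 2) ∖ Patch 3| = 53 − 14.4936 = 38.51.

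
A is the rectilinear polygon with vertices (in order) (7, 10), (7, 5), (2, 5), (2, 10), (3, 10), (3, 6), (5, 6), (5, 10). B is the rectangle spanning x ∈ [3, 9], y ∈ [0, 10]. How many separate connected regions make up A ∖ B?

A ∖ B is a single connected region.

1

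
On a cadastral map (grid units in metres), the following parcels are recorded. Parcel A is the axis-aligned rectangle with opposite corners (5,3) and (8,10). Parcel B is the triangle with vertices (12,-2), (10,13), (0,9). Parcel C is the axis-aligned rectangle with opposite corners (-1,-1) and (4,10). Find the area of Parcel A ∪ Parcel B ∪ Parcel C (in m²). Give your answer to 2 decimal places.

125.01

By inclusion–exclusion:
Individual areas: |Parcel A| = 21, |Parcel B| = 79, |Parcel C| = 55.
|Parcel A∩Parcel B| = 19.9053.
|Parcel A∩Parcel C| = 0 (no overlap).
|Parcel B∩Parcel C| = 10.0833.
|Parcel A∩Parcel B∩Parcel C| = 0.
|Parcel A ∪ Parcel B ∪ Parcel C| = 155 − 29.9886 + 0 = 125.01.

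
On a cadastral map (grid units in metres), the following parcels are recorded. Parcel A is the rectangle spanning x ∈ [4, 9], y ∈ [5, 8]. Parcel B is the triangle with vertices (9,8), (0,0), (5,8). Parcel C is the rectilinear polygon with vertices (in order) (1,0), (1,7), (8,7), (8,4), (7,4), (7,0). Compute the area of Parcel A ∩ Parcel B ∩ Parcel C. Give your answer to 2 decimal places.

5.39

The intersection is the polygon with vertices (5.625,5), (4,5), (4,6.4), (4.375,7), (7.875,7).
By the shoelace formula its area is 5.39.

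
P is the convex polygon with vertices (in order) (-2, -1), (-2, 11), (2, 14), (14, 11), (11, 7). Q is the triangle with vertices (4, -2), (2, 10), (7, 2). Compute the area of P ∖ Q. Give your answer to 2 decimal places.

123.06

|P| = 134, |P∩Q| = 10.944.
|P ∖ Q| = |P| − |P∩Q| = 134 − 10.944 = 123.06.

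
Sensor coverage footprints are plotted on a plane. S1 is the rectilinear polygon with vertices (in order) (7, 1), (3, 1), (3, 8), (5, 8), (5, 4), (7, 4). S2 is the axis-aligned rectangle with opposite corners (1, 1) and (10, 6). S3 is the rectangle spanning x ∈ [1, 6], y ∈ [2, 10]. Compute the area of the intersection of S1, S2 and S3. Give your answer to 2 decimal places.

10.00

The intersection is the polygon with vertices (3,6), (5,6), (5,4), (6,4), (6,2), (3,2).
By the shoelace formula its area is 10.00.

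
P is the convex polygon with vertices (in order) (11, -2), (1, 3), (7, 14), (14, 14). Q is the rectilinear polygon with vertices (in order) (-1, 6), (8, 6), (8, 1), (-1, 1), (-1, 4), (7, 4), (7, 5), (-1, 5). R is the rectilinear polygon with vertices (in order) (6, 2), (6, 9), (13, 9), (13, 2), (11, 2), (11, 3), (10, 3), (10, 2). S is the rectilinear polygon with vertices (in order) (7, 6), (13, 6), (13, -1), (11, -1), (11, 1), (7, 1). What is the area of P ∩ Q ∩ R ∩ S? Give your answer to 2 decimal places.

The intersection is the polygon with vertices (7,5), (7,6), (8,6), (8,2), (7,2), (7,4).
By the shoelace formula its area is 4.00.

4.00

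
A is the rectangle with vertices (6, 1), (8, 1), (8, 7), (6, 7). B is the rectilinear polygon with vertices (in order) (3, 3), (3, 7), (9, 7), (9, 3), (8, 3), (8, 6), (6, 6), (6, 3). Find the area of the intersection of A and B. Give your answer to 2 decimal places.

2.00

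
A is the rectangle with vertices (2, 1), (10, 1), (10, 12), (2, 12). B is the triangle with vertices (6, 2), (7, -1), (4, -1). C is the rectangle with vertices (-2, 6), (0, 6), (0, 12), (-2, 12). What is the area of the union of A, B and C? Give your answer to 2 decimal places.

By inclusion–exclusion:
Individual areas: |A| = 88, |B| = 4.5, |C| = 12.
|A∩B| = 0.5.
|A∩C| = 0 (no overlap).
|B∩C| = 0.
|A∩B∩C| = 0.
|A ∪ B ∪ C| = 104.5 − 0.5 + 0 = 104.00.

104.00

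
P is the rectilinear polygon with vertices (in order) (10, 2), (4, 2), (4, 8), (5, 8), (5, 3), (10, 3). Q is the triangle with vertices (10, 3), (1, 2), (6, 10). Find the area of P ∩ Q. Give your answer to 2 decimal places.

The intersection is the polygon with vertices (4,6.8), (4.75,8), (5,8), (5,3), (10,3), (4,2.333).
By the shoelace formula its area is 6.55.

6.55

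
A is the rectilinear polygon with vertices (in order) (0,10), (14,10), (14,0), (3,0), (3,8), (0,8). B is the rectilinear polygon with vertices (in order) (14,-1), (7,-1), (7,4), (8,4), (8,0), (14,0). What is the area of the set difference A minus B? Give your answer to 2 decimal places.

|A| = 116, |A∩B| = 4.
|A ∖ B| = |A| − |A∩B| = 116 − 4 = 112.00.

112.00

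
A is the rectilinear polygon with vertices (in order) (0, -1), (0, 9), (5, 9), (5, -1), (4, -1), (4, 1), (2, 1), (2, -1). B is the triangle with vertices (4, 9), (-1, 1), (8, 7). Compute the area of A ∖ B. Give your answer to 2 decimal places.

30.72

|A| = 46, |A∩B| = 15.2833.
|A ∖ B| = |A| − |A∩B| = 46 − 15.2833 = 30.72.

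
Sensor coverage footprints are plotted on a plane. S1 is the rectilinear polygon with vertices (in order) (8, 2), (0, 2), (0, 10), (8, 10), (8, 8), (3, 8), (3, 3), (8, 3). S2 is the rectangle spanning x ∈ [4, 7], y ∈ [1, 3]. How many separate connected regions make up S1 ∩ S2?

S1 ∩ S2 is a single connected region.

1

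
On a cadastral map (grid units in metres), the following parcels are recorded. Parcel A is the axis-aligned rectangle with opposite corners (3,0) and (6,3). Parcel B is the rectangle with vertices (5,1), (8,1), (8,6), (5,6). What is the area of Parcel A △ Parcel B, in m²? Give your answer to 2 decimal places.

|Parcel A∩Parcel B|: x∈[5,6], y∈[1,3] → 1·2 = 2.
|Parcel A △ Parcel B| = |Parcel A| + |Parcel B| − 2·|Parcel A∩Parcel B| = 9 + 15 − 4 = 20.00.

20.00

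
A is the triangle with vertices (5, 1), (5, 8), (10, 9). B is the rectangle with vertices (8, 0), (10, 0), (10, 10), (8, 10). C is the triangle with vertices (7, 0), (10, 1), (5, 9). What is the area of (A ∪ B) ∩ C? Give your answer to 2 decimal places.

|A ∪ B| = 34.7.
|(A ∪ B) ∩ C| = 8.45.

8.45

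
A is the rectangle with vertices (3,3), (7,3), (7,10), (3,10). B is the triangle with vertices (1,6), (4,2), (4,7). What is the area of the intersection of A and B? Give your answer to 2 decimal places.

3.79

The intersection is the polygon with vertices (3,6.667), (4,7), (4,3), (3.25,3), (3,3.333).
By the shoelace formula its area is 3.79.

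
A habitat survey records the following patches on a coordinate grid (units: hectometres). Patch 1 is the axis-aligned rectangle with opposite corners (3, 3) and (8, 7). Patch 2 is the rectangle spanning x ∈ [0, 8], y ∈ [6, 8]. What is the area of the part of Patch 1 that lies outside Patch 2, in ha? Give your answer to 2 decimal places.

|Patch 1∩Patch 2|: x∈[3,8], y∈[6,7] → 5·1 = 5.
|Patch 1| = 20.
|Patch 1 ∖ Patch 2| = |Patch 1| − |Patch 1∩Patch 2| = 20 − 5 = 15.00.

15.00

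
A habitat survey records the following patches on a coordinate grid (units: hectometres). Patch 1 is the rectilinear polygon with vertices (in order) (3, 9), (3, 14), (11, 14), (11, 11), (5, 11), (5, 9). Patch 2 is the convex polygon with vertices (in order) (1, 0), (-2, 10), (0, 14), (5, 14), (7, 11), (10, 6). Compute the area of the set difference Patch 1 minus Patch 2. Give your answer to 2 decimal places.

15.00

|Patch 1| = 28, |Patch 1∩Patch 2| = 13.
|Patch 1 ∖ Patch 2| = |Patch 1| − |Patch 1∩Patch 2| = 28 − 13 = 15.00.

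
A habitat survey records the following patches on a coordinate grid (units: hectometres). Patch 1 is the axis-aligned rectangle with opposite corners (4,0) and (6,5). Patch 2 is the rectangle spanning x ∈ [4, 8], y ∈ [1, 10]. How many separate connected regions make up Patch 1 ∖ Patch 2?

Patch 1 ∖ Patch 2 is a single connected region.

1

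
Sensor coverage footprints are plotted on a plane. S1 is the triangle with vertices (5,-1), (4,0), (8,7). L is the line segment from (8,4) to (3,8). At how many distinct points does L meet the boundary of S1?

2

The segment meets the boundary at (6.824,4.941), (7.135,4.692).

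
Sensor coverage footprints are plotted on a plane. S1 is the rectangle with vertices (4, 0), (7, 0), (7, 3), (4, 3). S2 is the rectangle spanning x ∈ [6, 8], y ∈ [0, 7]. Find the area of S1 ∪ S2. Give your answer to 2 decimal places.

By inclusion–exclusion:
Individual areas: |S1| = 9, |S2| = 14.
|S1∩S2|: x∈[6,7], y∈[0,3] → 1·3 = 3.
|S1 ∪ S2| = 23 − 3 = 20.00.

20.00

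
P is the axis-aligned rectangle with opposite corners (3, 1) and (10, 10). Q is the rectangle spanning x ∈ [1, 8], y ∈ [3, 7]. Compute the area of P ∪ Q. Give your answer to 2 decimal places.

71.00

By inclusion–exclusion:
Individual areas: |P| = 63, |Q| = 28.
|P∩Q|: x∈[3,8], y∈[3,7] → 5·4 = 20.
|P ∪ Q| = 91 − 20 = 71.00.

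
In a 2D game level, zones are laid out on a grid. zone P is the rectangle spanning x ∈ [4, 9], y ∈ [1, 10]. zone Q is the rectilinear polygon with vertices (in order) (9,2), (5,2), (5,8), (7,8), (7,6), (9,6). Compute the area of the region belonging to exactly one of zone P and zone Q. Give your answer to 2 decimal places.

25.00

|zone P| = 45, |zone Q| = 20, |zone P∩zone Q| = 20.
|zone P △ zone Q| = |zone P| + |zone Q| − 2·|zone P∩zone Q| = 45 + 20 − 40 = 25.00.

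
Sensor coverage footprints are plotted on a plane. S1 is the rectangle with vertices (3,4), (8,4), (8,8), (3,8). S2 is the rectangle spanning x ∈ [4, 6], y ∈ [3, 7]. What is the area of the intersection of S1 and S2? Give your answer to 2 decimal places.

|S1∩S2|: x∈[4,6], y∈[4,7] → 2·3 = 6.

6.00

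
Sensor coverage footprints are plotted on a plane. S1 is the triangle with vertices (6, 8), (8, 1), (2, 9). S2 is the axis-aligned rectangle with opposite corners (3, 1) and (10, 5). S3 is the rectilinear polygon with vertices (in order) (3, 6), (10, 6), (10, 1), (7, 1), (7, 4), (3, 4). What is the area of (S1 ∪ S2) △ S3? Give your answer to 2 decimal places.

|S1 ∪ S2| = 37.2857.
|(S1 ∪ S2) ∩ S3| = 18.0893.
|(S1 ∪ S2) △ S3| = 37.2857 + 23 − 36.1786 = 24.11.

24.11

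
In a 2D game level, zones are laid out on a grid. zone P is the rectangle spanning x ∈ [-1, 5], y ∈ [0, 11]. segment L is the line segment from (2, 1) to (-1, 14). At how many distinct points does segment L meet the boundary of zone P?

1

The segment meets the boundary at (-0.308,11).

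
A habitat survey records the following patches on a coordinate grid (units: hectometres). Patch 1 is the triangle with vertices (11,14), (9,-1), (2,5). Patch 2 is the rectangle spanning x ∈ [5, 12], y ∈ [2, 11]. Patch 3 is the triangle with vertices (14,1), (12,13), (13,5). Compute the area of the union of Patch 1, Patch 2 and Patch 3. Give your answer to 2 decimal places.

By inclusion–exclusion:
Individual areas: |Patch 1| = 58.5, |Patch 2| = 63, |Patch 3| = 2.
|Patch 1∩Patch 2| = 40.3929.
|Patch 1∩Patch 3| = 0.
|Patch 2∩Patch 3| = 0.
|Patch 1∩Patch 2∩Patch 3| = 0.
|Patch 1 ∪ Patch 2 ∪ Patch 3| = 123.5 − 40.3929 + 0 = 83.11.

83.11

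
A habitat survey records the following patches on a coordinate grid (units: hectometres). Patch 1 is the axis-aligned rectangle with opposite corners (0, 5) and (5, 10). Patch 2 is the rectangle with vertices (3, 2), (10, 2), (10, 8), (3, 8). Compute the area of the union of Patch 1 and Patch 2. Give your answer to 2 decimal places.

By inclusion–exclusion:
Individual areas: |Patch 1| = 25, |Patch 2| = 42.
|Patch 1∩Patch 2|: x∈[3,5], y∈[5,8] → 2·3 = 6.
|Patch 1 ∪ Patch 2| = 67 − 6 = 61.00.

61.00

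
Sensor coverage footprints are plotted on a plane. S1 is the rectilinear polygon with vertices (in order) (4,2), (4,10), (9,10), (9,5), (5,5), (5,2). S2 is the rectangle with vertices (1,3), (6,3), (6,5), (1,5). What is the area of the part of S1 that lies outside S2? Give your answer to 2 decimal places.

|S1| = 28, |S1∩S2| = 2.
|S1 ∖ S2| = |S1| − |S1∩S2| = 28 − 2 = 26.00.

26.00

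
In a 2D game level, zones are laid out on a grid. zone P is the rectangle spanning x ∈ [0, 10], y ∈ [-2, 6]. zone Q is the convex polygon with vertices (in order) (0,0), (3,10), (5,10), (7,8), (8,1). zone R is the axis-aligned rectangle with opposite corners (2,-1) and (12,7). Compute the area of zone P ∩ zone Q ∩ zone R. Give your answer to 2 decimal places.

30.46

The intersection is the polygon with vertices (8,1), (2,0.25), (2,6), (7.286,6).
By the shoelace formula its area is 30.46.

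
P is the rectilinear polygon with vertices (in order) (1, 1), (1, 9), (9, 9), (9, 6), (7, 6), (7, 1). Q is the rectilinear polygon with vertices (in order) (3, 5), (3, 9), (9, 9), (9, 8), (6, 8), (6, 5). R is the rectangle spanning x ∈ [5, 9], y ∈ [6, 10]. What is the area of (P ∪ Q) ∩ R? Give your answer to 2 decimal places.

12.00

The region (P ∪ Q) ∩ R is the polygon with vertices (9,9), (9,8), (9,6), (7,6), (5,6), (5,9).
By the shoelace formula its area is 12.00.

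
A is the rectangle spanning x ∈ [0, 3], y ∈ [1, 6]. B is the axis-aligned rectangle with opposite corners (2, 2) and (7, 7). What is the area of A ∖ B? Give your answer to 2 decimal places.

|A∩B|: x∈[2,3], y∈[2,6] → 1·4 = 4.
|A| = 15.
|A ∖ B| = |A| − |A∩B| = 15 − 4 = 11.00.

11.00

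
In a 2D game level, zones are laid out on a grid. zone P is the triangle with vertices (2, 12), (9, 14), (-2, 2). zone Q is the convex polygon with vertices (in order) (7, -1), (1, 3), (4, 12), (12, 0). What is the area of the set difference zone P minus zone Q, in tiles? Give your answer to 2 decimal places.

|zone P| = 31, |zone P∩zone Q| = 5.4286.
|zone P ∖ zone Q| = |zone P| − |zone P∩zone Q| = 31 − 5.4286 = 25.57.

25.57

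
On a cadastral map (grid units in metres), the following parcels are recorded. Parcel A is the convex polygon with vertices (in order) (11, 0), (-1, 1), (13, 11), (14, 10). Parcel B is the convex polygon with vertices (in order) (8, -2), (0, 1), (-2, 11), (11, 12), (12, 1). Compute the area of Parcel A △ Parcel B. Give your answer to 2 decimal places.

99.93

|Parcel A| = 73.5, |Parcel B| = 150, |Parcel A∩Parcel B| = 61.7844.
|Parcel A △ Parcel B| = |Parcel A| + |Parcel B| − 2·|Parcel A∩Parcel B| = 73.5 + 150 − 123.5688 = 99.93.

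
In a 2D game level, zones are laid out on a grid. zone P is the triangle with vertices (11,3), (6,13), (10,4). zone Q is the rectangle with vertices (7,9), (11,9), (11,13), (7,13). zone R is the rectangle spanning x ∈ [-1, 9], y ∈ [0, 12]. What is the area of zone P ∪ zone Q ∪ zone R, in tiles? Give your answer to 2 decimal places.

By inclusion–exclusion:
Individual areas: |zone P| = 2.5, |zone Q| = 16, |zone R| = 120.
|zone P∩zone Q| = 0.3194.
|zone P∩zone R| = 1.0972.
|zone Q∩zone R|: x∈[7,9], y∈[9,12] → 2·3 = 6.
|zone P∩zone Q∩zone R| = 0.3194.
|zone P ∪ zone Q ∪ zone R| = 138.5 − 7.4167 + 0.3194 = 131.40.

131.40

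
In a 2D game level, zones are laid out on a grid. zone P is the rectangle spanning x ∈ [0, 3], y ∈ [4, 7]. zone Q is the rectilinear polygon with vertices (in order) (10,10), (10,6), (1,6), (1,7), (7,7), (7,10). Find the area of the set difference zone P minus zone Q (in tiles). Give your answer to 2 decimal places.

|zone P| = 9, |zone P∩zone Q| = 2.
|zone P ∖ zone Q| = |zone P| − |zone P∩zone Q| = 9 − 2 = 7.00.

7.00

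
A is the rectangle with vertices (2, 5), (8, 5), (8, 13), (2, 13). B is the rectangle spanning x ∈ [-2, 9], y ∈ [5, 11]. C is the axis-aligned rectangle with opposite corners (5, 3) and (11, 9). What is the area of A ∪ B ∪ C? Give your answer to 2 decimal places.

98.00

By inclusion–exclusion:
Individual areas: |A| = 48, |B| = 66, |C| = 36.
|A∩B|: x∈[2,8], y∈[5,11] → 6·6 = 36.
|A∩C|: x∈[5,8], y∈[5,9] → 3·4 = 12.
|B∩C|: x∈[5,9], y∈[5,9] → 4·4 = 16.
|A∩B∩C| = 12.
|A ∪ B ∪ C| = 150 − 64 + 12 = 98.00.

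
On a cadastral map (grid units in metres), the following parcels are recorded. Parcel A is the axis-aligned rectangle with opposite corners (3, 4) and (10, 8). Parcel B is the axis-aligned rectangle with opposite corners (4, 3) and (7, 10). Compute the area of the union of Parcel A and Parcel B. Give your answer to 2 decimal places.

37.00

By inclusion–exclusion:
Individual areas: |Parcel A| = 28, |Parcel B| = 21.
|Parcel A∩Parcel B|: x∈[4,7], y∈[4,8] → 3·4 = 12.
|Parcel A ∪ Parcel B| = 49 − 12 = 37.00.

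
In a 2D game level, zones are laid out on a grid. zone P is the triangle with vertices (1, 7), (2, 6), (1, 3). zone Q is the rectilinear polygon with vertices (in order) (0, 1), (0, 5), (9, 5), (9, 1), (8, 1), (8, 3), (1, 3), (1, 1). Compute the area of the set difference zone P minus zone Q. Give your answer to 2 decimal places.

|zone P| = 2, |zone P∩zone Q| = 0.6667.
|zone P ∖ zone Q| = |zone P| − |zone P∩zone Q| = 2 − 0.6667 = 1.33.

1.33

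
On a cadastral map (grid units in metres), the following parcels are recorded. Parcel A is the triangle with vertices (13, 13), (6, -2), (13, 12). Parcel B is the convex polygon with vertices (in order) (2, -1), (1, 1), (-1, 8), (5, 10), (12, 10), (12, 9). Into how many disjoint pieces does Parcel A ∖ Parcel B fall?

Parcel A ∖ Parcel B splits into 2 disjoint pieces (area 1.1, area 1.5625).

2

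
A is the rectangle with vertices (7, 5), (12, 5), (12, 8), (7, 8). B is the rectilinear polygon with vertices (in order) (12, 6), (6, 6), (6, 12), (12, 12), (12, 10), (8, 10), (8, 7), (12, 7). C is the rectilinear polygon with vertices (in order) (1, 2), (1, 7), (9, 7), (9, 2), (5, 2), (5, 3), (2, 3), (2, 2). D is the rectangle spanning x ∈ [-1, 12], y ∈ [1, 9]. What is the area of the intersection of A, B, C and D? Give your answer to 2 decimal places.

The intersection is the polygon with vertices (7,7), (8,7), (9,7), (9,6), (7,6).
By the shoelace formula its area is 2.00.

2.00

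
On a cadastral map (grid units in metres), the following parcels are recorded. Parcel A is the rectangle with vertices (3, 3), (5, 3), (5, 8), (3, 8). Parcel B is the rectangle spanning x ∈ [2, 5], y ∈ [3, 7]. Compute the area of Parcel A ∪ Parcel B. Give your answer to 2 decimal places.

By inclusion–exclusion:
Individual areas: |Parcel A| = 10, |Parcel B| = 12.
|Parcel A∩Parcel B|: x∈[3,5], y∈[3,7] → 2·4 = 8.
|Parcel A ∪ Parcel B| = 22 − 8 = 14.00.

14.00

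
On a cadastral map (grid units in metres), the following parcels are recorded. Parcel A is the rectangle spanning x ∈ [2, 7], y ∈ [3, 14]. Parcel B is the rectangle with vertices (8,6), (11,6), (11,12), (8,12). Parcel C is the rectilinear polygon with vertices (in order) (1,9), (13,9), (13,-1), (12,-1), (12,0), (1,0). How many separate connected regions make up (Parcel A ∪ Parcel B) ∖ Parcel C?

2

(Parcel A ∪ Parcel B) ∖ Parcel C splits into 2 disjoint pieces (area 25, area 9).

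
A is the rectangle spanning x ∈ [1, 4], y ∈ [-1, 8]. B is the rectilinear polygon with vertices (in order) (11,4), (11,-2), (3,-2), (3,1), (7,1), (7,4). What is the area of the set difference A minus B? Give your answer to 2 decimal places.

|A| = 27, |A∩B| = 2.
|A ∖ B| = |A| − |A∩B| = 27 − 2 = 25.00.

25.00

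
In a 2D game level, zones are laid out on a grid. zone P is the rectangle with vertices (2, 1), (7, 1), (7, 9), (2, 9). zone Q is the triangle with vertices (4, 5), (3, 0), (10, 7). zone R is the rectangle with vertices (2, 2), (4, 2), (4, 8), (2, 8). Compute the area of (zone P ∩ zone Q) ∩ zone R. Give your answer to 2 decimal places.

0.90

The region (zone P ∩ zone Q) ∩ zone R is the polygon with vertices (4,5), (4,2), (3.4,2).
By the shoelace formula its area is 0.90.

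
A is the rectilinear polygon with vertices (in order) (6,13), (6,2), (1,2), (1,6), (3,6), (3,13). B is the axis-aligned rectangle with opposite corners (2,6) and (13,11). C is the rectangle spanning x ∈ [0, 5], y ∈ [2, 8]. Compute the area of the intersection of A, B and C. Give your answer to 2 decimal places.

4.00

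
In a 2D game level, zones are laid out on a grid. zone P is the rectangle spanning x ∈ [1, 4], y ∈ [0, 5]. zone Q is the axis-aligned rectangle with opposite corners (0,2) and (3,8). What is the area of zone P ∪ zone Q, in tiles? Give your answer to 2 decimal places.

27.00

By inclusion–exclusion:
Individual areas: |zone P| = 15, |zone Q| = 18.
|zone P∩zone Q|: x∈[1,3], y∈[2,5] → 2·3 = 6.
|zone P ∪ zone Q| = 33 − 6 = 27.00.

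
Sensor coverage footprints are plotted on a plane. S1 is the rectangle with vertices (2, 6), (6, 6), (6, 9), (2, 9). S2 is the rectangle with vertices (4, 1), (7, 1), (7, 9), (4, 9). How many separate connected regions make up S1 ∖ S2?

S1 ∖ S2 is a single connected region.

1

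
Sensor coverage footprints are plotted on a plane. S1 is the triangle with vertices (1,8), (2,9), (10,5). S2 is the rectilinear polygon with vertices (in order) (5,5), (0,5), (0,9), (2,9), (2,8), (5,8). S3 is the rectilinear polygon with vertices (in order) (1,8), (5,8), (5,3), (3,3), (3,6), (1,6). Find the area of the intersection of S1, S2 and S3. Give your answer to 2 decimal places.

The intersection is the polygon with vertices (4,8), (5,7.5), (5,6.667), (1,8), (2,8).
By the shoelace formula its area is 2.42.

2.42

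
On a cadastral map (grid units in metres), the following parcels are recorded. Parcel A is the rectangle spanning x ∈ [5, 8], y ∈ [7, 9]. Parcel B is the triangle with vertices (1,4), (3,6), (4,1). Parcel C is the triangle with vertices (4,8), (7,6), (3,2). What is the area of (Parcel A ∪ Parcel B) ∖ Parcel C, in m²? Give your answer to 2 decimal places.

11.31

|Parcel A ∪ Parcel B| = 12.
|(Parcel A ∪ Parcel B) ∩ Parcel C| = 0.6894.
|(Parcel A ∪ Parcel B) ∖ Parcel C| = 12 − 0.6894 = 11.31.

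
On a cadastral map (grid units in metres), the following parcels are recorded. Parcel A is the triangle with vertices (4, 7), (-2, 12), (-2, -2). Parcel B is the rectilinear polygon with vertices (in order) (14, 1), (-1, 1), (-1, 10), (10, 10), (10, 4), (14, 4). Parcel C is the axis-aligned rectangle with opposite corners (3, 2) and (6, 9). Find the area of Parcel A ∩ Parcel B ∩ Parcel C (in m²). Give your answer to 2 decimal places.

The intersection is the polygon with vertices (3,5.5), (3,7.833), (4,7).
By the shoelace formula its area is 1.17.

1.17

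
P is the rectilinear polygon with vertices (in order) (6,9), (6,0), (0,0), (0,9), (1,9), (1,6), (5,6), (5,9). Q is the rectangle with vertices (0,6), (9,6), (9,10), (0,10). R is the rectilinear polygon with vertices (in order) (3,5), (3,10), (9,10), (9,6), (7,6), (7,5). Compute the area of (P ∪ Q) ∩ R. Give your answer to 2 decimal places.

The region (P ∪ Q) ∩ R is the polygon with vertices (9,10), (9,6), (7,6), (6,6), (6,5), (3,5), (3,10).
By the shoelace formula its area is 27.00.

27.00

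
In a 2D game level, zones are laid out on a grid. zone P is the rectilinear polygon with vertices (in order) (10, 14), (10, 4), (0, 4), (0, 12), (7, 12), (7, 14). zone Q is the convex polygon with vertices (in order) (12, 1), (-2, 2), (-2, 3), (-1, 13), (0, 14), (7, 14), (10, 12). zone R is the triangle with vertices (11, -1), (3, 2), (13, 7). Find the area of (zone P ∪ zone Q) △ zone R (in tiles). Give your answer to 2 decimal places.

|zone P ∪ zone Q| = 153.5.
|(zone P ∪ zone Q) ∩ zone R| = 23.3455.
|(zone P ∪ zone Q) △ zone R| = 153.5 + 35 − 46.691 = 141.81.

141.81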